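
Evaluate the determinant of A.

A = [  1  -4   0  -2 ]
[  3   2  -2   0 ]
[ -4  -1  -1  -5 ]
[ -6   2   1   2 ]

The determinant is -144.

Expand along row 1 (it has 1 zero):
  + (1) · M_11   where M_11 = det([2 -2 0; -1 -1 -5; 2 1 2]) = 22
  − (-4) · M_12   where M_12 = det([3 -2 0; -4 -1 -5; -6 1 2]) = -67
  − (-2) · M_14   where M_14 = det([3 2 -2; -4 -1 -1; -6 2 1]) = 51
det = (+1)·(1)·(22) + (-1)·(-4)·(-67) + (-1)·(-2)·(51) = -144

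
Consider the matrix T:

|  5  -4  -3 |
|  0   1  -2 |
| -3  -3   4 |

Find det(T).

|T| = -43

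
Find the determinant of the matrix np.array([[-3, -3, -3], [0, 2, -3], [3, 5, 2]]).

-12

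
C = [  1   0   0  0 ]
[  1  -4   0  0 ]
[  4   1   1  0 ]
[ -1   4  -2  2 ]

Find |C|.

C is lower triangular, so det(C) is the product of the diagonal entries:
det = (1) · (-4) · (1) · (2) = -8

-8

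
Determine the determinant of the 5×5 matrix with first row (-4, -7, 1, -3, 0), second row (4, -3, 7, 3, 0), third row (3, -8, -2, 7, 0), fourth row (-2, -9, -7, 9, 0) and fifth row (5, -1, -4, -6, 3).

Expand along column 5 (it has 4 zeros):
  + (3) · M_55   where M_55 = det([-4 -7 1 -3; 4 -3 7 3; 3 -8 -2 7; -2 -9 -7 9]) = -2716
det = (+1)·(3)·(-2716) = -8148

-8148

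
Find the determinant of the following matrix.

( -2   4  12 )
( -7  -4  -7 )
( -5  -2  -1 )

The determinant is 60.

Expand along row 1:
  + (-2) · |-4 -7; -2 -1| = (-2)·(4 − 14) = 20
  − 4 · |-7 -7; -5 -1| = −4·(7 − 35) = 112
  + 12 · |-7 -4; -5 -2| = 12·(14 − 20) = -72
Sum: (20) + (112) + (-72) = 60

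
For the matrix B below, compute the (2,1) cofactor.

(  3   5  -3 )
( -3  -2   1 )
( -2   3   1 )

-14

Delete row 2 and column 1; the remaining 2×2 submatrix is [5 -3; 3 1].
Its determinant is 5·1 − (-3)·3 = 14.
The cofactor carries sign (−1)^(2+1) = −1, so C_{2,1} = −(14) = -14.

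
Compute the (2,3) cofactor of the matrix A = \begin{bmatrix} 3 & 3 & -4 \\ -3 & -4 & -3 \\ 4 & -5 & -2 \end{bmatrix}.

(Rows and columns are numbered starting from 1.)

27

Delete row 2 and column 3; the remaining 2×2 submatrix is [3 3; 4 -5].
Its determinant is 3·(-5) − 3·4 = -27.
The cofactor carries sign (−1)^(2+3) = −1, so C_{2,3} = −(-27) = 27.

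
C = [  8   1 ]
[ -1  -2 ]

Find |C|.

-15

det(C) = 8·(-2) − 1·(-1) = -16 − (-1) = -15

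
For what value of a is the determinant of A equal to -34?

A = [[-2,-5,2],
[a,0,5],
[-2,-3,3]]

-6

Expanding along the column containing a, det(A) is linear in a: det(A) = (9)·a + (20).
Set (9)·a + (20) = -34  ⇒  (9)·a = -54  ⇒  a = -6.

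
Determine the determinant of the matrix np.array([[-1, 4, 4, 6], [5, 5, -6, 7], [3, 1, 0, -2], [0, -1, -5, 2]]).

Expand along row 3 (it has 1 zero):
  + (3) · M_31   where M_31 = det([4 4 6; 5 -6 7; -1 -5 2]) = -162
  − (1) · M_32   where M_32 = det([-1 4 6; 5 -6 7; 0 -5 2]) = -213
  − (-2) · M_34   where M_34 = det([-1 4 4; 5 5 -6; 0 -1 -5]) = 111
det = (+1)·(3)·(-162) + (-1)·(1)·(-213) + (-1)·(-2)·(111) = -51

-51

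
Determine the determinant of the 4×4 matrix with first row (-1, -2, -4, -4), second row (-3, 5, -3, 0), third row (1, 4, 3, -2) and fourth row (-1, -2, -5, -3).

Expand along row 2 (it has 1 zero):
  − (-3) · M_21   where M_21 = det([-2 -4 -4; 4 3 -2; -2 -5 -3]) = 30
  + (5) · M_22   where M_22 = det([-1 -4 -4; 1 3 -2; -1 -5 -3]) = 7
  − (-3) · M_23   where M_23 = det([-1 -2 -4; 1 4 -2; -1 -2 -3]) = -2
det = (-1)·(-3)·(30) + (+1)·(5)·(7) + (-1)·(-3)·(-2) = 119

The determinant is 119.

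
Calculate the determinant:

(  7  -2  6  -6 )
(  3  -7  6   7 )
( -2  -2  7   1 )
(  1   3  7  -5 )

The determinant is -1925.

Expand along row 1:
  + (7) · M_11   where M_11 = det([-7 6 7; -2 7 1; 3 7 -5]) = 7
  − (-2) · M_12   where M_12 = det([3 6 7; -2 7 1; 1 7 -5]) = -327
  + (6) · M_13   where M_13 = det([3 -7 7; -2 -2 1; 1 3 -5]) = 56
  − (-6) · M_14   where M_14 = det([3 -7 6; -2 -2 7; 1 3 7]) = -276
det = (+1)·(7)·(7) + (-1)·(-2)·(-327) + (+1)·(6)·(56) + (-1)·(-6)·(-276) = -1925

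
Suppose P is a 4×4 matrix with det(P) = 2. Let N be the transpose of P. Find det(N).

det(N) = 2

det(Pᵀ) = det(P).
det(N) = (1)·(2) = 2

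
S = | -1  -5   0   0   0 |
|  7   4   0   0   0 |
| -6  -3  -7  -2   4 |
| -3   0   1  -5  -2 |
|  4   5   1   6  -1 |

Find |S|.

S is block lower-triangular with a 2×2 block and a 3×3 block on the diagonal, so its determinant equals the product of the determinants of the diagonal blocks.
det of the 2×2 block = 31
det of the 3×3 block = -73
det = (31)·(-73) = -2263

The determinant is -2263.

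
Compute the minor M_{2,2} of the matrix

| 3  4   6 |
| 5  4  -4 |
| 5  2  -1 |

Delete row 2 and column 2; the remaining 2×2 submatrix is [3 6; 5 -1].
Its determinant is 3·(-1) − 6·5 = -33.

-33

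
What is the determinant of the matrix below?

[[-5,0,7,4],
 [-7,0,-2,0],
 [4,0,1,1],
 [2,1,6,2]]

63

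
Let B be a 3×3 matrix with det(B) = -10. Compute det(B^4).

det(B^4) = (det B)^4 = (-10)^4 = 10000

10000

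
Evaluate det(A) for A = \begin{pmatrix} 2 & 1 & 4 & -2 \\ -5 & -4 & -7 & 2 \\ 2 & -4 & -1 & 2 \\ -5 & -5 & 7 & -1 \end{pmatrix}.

Expand along row 1:
  + (2) · M_11   where M_11 = det([-4 -7 2; -4 -1 2; -5 7 -1]) = 84
  − (1) · M_12   where M_12 = det([-5 -7 2; 2 -1 2; -5 7 -1]) = 139
  + (4) · M_13   where M_13 = det([-5 -4 2; 2 -4 2; -5 -5 -1]) = -98
  − (-2) · M_14   where M_14 = det([-5 -4 -7; 2 -4 -1; -5 -5 7]) = 411
det = (+1)·(2)·(84) + (-1)·(1)·(139) + (+1)·(4)·(-98) + (-1)·(-2)·(411) = 459

The determinant is 459.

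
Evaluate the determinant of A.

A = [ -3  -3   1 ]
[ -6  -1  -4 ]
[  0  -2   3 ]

-9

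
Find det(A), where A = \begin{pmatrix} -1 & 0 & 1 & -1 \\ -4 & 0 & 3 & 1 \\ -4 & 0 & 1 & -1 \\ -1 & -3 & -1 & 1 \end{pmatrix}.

Expand along column 2 (it has 3 zeros):
  + (-3) · M_42   where M_42 = det([-1 1 -1; -4 3 1; -4 1 -1]) = -12
det = (+1)·(-3)·(-12) = 36

36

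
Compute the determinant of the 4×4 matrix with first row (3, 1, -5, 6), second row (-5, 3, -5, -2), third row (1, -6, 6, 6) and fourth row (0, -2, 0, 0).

Expand along row 4 (it has 3 zeros):
  + (-2) · M_42   where M_42 = det([3 -5 6; -5 -5 -2; 1 6 6]) = -344
det = (+1)·(-2)·(-344) = 688

The determinant is 688.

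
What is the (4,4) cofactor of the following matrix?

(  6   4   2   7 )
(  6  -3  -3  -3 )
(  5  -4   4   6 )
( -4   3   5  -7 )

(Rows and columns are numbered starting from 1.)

Delete row 4 and column 4; the remaining 3×3 submatrix is [6 4 2; 6 -3 -3; 5 -4 4].
Its determinant is -318.
The cofactor carries sign (−1)^(4+4) = +1, so C_{4,4} = +(-318) = -318.

-318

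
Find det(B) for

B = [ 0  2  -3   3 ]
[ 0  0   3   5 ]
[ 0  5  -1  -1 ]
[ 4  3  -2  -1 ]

Expand along column 1 (it has 3 zeros):
  − (4) · M_41   where M_41 = det([2 -3 3; 0 3 5; 5 -1 -1]) = -116
det = (-1)·(4)·(-116) = 464

The determinant is 464.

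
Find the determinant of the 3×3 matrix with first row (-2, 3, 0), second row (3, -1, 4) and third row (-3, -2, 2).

Expand along row 1:
  + (-2) · |-1 4; -2 2| = (-2)·(-2 − (-8)) = -12
  − 3 · |3 4; -3 2| = −3·(6 − (-12)) = -54
Sum: (-12) + (-54) = -66

-66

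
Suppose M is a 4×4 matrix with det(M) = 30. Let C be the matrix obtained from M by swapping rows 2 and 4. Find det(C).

|C| = -30

Swapping two rows multiplies the determinant by −1.
det(C) = (-1)·(30) = -30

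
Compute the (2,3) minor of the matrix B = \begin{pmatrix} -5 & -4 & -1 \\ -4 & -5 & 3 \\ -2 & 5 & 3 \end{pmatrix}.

-33

Delete row 2 and column 3; the remaining 2×2 submatrix is [-5 -4; -2 5].
Its determinant is (-5)·5 − (-4)·(-2) = -33.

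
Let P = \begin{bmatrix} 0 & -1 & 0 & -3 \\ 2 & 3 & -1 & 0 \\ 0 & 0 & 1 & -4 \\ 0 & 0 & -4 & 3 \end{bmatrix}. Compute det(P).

P is block upper-triangular with a 2×2 block and a 2×2 block on the diagonal, so its determinant equals the product of the determinants of the diagonal blocks.
det of the 2×2 block = 2
det of the 2×2 block = -13
det = (2)·(-13) = -26

|P| = -26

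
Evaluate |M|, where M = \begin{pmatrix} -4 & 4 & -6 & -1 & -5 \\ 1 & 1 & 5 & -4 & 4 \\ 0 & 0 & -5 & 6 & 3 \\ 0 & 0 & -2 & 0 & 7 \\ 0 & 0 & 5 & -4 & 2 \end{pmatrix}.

-944

M is block upper-triangular with a 2×2 block and a 3×3 block on the diagonal, so its determinant equals the product of the determinants of the diagonal blocks.
det of the 2×2 block = -8
det of the 3×3 block = 118
det = (-8)·(118) = -944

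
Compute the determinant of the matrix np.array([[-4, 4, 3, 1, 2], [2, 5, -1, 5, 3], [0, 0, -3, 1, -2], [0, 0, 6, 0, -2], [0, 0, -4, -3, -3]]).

The determinant is -2240.

The matrix is block upper-triangular with a 2×2 block and a 3×3 block on the diagonal, so its determinant equals the product of the determinants of the diagonal blocks.
det of the 2×2 block = -28
det of the 3×3 block = 80
det = (-28)·(80) = -2240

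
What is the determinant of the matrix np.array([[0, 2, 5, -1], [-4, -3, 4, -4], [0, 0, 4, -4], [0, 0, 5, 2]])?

The matrix is block upper-triangular with a 2×2 block and a 2×2 block on the diagonal, so its determinant equals the product of the determinants of the diagonal blocks.
det of the 2×2 block = 8
det of the 2×2 block = 28
det = (8)·(28) = 224

The determinant is 224.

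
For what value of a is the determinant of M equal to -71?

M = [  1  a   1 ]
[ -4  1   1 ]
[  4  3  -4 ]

4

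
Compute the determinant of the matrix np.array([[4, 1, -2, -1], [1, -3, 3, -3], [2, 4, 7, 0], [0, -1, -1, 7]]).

-1134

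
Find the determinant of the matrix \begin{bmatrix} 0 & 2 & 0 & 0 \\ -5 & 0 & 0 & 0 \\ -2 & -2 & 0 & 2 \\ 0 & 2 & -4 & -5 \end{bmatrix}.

The matrix is block lower-triangular with a 2×2 block and a 2×2 block on the diagonal, so its determinant equals the product of the determinants of the diagonal blocks.
det of the 2×2 block = 10
det of the 2×2 block = 8
det = (10)·(8) = 80

The determinant is 80.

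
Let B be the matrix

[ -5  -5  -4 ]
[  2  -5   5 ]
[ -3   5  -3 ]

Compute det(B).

The determinant is 115.

Expand along row 1:
  + (-5) · |-5 5; 5 -3| = (-5)·(15 − 25) = 50
  − (-5) · |2 5; -3 -3| = −(-5)·(-6 − (-15)) = 45
  + (-4) · |2 -5; -3 5| = (-4)·(10 − 15) = 20
Sum: (50) + (45) + (20) = 115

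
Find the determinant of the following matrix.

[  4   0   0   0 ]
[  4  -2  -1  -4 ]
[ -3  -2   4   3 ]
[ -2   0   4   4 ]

64

Expand along row 1 (it has 3 zeros):
  + (4) · M_11   where M_11 = det([-2 -1 -4; -2 4 3; 0 4 4]) = 16
det = (+1)·(4)·(16) = 64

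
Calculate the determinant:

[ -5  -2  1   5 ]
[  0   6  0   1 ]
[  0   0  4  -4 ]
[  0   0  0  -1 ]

120

The matrix is upper triangular, so the determinant is the product of the diagonal entries:
det = (-5) · (6) · (4) · (-1) = 120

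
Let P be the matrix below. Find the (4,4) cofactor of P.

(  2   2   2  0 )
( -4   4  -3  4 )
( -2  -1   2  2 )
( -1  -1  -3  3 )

The cofactor is 62.

Delete row 4 and column 4; the remaining 3×3 submatrix is [2 2 2; -4 4 -3; -2 -1 2].
Its determinant is 62.
The cofactor carries sign (−1)^(4+4) = +1, so C_{4,4} = +(62) = 62.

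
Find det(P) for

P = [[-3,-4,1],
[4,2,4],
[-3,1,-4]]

Expand along row 1:
  + (-3) · |2 4; 1 -4| = (-3)·(-8 − 4) = 36
  − (-4) · |4 4; -3 -4| = −(-4)·(-16 − (-12)) = -16
  + 1 · |4 2; -3 1| = 1·(4 − (-6)) = 10
Sum: (36) + (-16) + (10) = 30

The determinant is 30.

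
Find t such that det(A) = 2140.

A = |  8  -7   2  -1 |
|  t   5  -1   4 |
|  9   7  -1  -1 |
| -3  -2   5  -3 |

Expanding along the row containing t, det(A) is linear in t: det(A) = (43)·t + (2269).
Set (43)·t + (2269) = 2140  ⇒  (43)·t = -129  ⇒  t = -3.

t = -3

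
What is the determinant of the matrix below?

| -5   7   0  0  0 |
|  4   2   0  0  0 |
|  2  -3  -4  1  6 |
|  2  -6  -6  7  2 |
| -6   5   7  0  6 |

15656

The matrix is block lower-triangular with a 2×2 block and a 3×3 block on the diagonal, so its determinant equals the product of the determinants of the diagonal blocks.
det of the 2×2 block = -38
det of the 3×3 block = -412
det = (-38)·(-412) = 15656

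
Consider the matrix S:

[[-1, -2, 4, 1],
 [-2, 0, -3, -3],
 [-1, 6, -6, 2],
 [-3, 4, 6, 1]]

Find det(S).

442

Expand along row 2 (it has 1 zero):
  − (-2) · M_21   where M_21 = det([-2 4 1; 6 -6 2; 4 6 1]) = 104
  − (-3) · M_23   where M_23 = det([-1 -2 1; -1 6 2; -3 4 1]) = 26
  + (-3) · M_24   where M_24 = det([-1 -2 4; -1 6 -6; -3 4 6]) = -52
det = (-1)·(-2)·(104) + (-1)·(-3)·(26) + (+1)·(-3)·(-52) = 442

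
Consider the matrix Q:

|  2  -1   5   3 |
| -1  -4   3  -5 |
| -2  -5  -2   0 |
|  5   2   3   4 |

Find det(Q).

det(Q) = -549

Expand along row 3 (it has 1 zero):
  + (-2) · M_31   where M_31 = det([-1 5 3; -4 3 -5; 2 3 4]) = -51
  − (-5) · M_32   where M_32 = det([2 5 3; -1 3 -5; 5 3 4]) = -105
  + (-2) · M_33   where M_33 = det([2 -1 3; -1 -4 -5; 5 2 4]) = 63
det = (+1)·(-2)·(-51) + (-1)·(-5)·(-105) + (+1)·(-2)·(63) = -549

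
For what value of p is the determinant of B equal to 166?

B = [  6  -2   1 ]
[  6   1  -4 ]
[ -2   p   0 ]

p = 6

Expanding along the column containing p, det(B) is linear in p: det(B) = (30)·p + (-14).
Set (30)·p + (-14) = 166  ⇒  (30)·p = 180  ⇒  p = 6.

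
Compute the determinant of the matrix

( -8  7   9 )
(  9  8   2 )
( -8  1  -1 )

Expand along row 1:
  + (-8) · |8 2; 1 -1| = (-8)·(-8 − 2) = 80
  − 7 · |9 2; -8 -1| = −7·(-9 − (-16)) = -49
  + 9 · |9 8; -8 1| = 9·(9 − (-64)) = 657
Sum: (80) + (-49) + (657) = 688

688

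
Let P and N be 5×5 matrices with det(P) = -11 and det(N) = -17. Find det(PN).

187

det(PN) = det(P)·det(N) = (-11)·(-17) = 187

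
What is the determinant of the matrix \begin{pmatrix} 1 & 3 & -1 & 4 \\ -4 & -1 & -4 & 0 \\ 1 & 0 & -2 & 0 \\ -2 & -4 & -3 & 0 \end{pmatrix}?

Expand along column 4 (it has 3 zeros):
  − (4) · M_14   where M_14 = det([-4 -1 -4; 1 0 -2; -2 -4 -3]) = 41
det = (-1)·(4)·(41) = -164

-164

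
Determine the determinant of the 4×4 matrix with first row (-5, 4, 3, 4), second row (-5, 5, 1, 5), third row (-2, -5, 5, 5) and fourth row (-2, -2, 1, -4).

Expand along row 1:
  + (-5) · M_11   where M_11 = det([5 1 5; -5 5 5; -2 1 -4]) = -130
  − (4) · M_12   where M_12 = det([-5 1 5; -2 5 5; -2 1 -4]) = 147
  + (3) · M_13   where M_13 = det([-5 5 5; -2 -5 5; -2 -2 -4]) = -270
  − (4) · M_14   where M_14 = det([-5 5 1; -2 -5 5; -2 -2 1]) = -71
det = (+1)·(-5)·(-130) + (-1)·(4)·(147) + (+1)·(3)·(-270) + (-1)·(4)·(-71) = -464

-464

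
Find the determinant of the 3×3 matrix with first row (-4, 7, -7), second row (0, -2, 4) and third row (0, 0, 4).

The matrix is upper triangular, so the determinant is the product of the diagonal entries:
det = (-4) · (-2) · (4) = 32

32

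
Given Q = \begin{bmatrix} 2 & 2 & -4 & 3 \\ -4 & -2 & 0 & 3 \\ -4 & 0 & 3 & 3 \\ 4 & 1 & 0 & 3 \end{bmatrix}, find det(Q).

det(Q) = 318

Expand along column 3 (it has 2 zeros):
  + (-4) · M_13   where M_13 = det([-4 -2 3; -4 0 3; 4 1 3]) = -48
  + (3) · M_33   where M_33 = det([2 2 3; -4 -2 3; 4 1 3]) = 42
det = (+1)·(-4)·(-48) + (+1)·(3)·(42) = 318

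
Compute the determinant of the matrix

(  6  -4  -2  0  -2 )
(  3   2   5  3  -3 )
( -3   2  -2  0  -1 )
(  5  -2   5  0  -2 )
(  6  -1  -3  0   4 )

1254

Expand along column 4 (it has 4 zeros):
  + (3) · M_24   where M_24 = det([6 -4 -2 -2; -3 2 -2 -1; 5 -2 5 -2; 6 -1 -3 4]) = 418
det = (+1)·(3)·(418) = 1254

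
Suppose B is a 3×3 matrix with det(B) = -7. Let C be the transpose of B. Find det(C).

det(Bᵀ) = det(B).
det(C) = (1)·(-7) = -7

The determinant is -7.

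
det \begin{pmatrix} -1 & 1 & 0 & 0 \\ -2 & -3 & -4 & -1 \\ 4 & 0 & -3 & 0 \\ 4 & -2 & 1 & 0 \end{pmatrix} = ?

Expand along column 4 (it has 3 zeros):
  + (-1) · M_24   where M_24 = det([-1 1 0; 4 0 -3; 4 -2 1]) = -10
det = (+1)·(-1)·(-10) = 10

The determinant is 10.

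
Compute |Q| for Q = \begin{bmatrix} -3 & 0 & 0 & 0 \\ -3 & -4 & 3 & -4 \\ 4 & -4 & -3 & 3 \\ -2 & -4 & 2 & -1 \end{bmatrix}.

-132

Expand along row 1 (it has 3 zeros):
  + (-3) · M_11   where M_11 = det([-4 3 -4; -4 -3 3; -4 2 -1]) = 44
det = (+1)·(-3)·(44) = -132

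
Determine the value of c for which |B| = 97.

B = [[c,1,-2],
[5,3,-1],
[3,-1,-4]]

-4

Expanding along the row containing c, det(B) is linear in c: det(B) = (-13)·c + (45).
Set (-13)·c + (45) = 97  ⇒  (-13)·c = 52  ⇒  c = -4.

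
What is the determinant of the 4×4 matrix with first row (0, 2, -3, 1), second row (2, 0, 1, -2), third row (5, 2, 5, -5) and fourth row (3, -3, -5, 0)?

Expand along row 1 (it has 1 zero):
  − (2) · M_12   where M_12 = det([2 1 -2; 5 5 -5; 3 -5 0]) = 15
  + (-3) · M_13   where M_13 = det([2 0 -2; 5 2 -5; 3 -3 0]) = 12
  − (1) · M_14   where M_14 = det([2 0 1; 5 2 5; 3 -3 -5]) = -11
det = (-1)·(2)·(15) + (+1)·(-3)·(12) + (-1)·(1)·(-11) = -55

-55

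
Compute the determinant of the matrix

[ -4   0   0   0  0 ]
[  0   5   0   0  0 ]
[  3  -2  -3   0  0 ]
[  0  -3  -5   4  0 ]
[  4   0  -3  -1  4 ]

The matrix is lower triangular, so the determinant is the product of the diagonal entries:
det = (-4) · (5) · (-3) · (4) · (4) = 960

The determinant is 960.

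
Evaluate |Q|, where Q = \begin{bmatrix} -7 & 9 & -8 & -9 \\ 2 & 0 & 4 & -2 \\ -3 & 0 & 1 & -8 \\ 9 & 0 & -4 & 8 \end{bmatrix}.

2214

Expand along column 2 (it has 3 zeros):
  − (9) · M_12   where M_12 = det([2 4 -2; -3 1 -8; 9 -4 8]) = -246
det = (-1)·(9)·(-246) = 2214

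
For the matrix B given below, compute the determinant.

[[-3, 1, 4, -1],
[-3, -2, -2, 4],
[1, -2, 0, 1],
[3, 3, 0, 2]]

Expand along column 3 (it has 2 zeros):
  + (4) · M_13   where M_13 = det([-3 -2 4; 1 -2 1; 3 3 2]) = 55
  − (-2) · M_23   where M_23 = det([-3 1 -1; 1 -2 1; 3 3 2]) = 13
det = (+1)·(4)·(55) + (-1)·(-2)·(13) = 246

The determinant is 246.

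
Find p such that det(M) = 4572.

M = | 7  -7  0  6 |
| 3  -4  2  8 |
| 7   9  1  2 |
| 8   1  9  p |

p = 6

Expanding along the row containing p, det(M) is linear in p: det(M) = (-231)·p + (5958).
Set (-231)·p + (5958) = 4572  ⇒  (-231)·p = -1386  ⇒  p = 6.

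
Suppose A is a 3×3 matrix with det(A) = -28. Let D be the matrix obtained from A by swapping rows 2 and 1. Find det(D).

The determinant is 28.

Swapping two rows multiplies the determinant by −1.
det(D) = (-1)·(-28) = 28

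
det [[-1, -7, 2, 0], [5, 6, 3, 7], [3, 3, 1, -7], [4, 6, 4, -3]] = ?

Expand along row 1 (it has 1 zero):
  + (-1) · M_11   where M_11 = det([6 3 7; 3 1 -7; 6 4 -3]) = 93
  − (-7) · M_12   where M_12 = det([5 3 7; 3 1 -7; 4 4 -3]) = 124
  + (2) · M_13   where M_13 = det([5 6 7; 3 3 -7; 4 6 -3]) = 93
det = (+1)·(-1)·(93) + (-1)·(-7)·(124) + (+1)·(2)·(93) = 961

The determinant is 961.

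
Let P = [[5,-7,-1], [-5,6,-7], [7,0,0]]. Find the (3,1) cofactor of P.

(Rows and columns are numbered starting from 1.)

55

Delete row 3 and column 1; the remaining 2×2 submatrix is [-7 -1; 6 -7].
Its determinant is (-7)·(-7) − (-1)·6 = 55.
The cofactor carries sign (−1)^(3+1) = +1, so C_{3,1} = +(55) = 55.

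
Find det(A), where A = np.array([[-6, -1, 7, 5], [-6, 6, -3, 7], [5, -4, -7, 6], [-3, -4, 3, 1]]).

Expand along row 1:
  + (-6) · M_11   where M_11 = det([6 -3 7; -4 -7 6; -4 3 1]) = -370
  − (-1) · M_12   where M_12 = det([-6 -3 7; 5 -7 6; -3 3 1]) = 177
  + (7) · M_13   where M_13 = det([-6 6 7; 5 -4 6; -3 -4 1]) = -482
  − (5) · M_14   where M_14 = det([-6 6 -3; 5 -4 -7; -3 -4 3]) = 372
det = (+1)·(-6)·(-370) + (-1)·(-1)·(177) + (+1)·(7)·(-482) + (-1)·(5)·(372) = -2837

-2837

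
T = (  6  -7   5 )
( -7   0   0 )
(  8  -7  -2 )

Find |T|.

343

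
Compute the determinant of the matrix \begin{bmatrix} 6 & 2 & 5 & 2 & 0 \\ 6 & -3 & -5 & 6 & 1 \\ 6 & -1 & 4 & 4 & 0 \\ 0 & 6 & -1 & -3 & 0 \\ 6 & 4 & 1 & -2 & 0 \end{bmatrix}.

The determinant is 228.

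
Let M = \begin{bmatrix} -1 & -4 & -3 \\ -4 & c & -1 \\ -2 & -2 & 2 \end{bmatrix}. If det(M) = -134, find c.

c = 9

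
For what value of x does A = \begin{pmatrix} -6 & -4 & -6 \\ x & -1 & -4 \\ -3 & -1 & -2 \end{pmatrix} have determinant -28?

Expanding along the column containing x, det(A) is linear in x: det(A) = (-2)·x + (-18).
Set (-2)·x + (-18) = -28  ⇒  (-2)·x = -10  ⇒  x = 5.

5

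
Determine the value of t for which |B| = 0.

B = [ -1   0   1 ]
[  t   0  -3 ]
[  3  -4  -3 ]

t = 3

Expanding along the column containing t, det(B) is linear in t: det(B) = (-4)·t + (12).
Set (-4)·t + (12) = 0  ⇒  (-4)·t = -12  ⇒  t = 3.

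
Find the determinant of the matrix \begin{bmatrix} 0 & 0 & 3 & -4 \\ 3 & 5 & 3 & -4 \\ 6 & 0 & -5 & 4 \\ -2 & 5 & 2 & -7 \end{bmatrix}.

590

Expand along row 1 (it has 2 zeros):
  + (3) · M_13   where M_13 = det([3 5 -4; 6 0 4; -2 5 -7]) = -10
  − (-4) · M_14   where M_14 = det([3 5 3; 6 0 -5; -2 5 2]) = 155
det = (+1)·(3)·(-10) + (-1)·(-4)·(155) = 590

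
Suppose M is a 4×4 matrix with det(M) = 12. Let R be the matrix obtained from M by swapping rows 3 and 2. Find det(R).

|R| = -12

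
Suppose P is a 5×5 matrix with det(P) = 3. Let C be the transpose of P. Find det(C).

3

det(Pᵀ) = det(P).
det(C) = (1)·(3) = 3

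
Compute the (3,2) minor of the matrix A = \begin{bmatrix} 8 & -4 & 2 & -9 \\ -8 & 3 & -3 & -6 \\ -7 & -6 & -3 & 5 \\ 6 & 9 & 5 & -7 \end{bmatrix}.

The minor is 422.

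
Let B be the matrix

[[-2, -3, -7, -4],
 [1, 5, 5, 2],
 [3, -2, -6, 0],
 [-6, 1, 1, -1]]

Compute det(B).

Expand along row 3 (it has 1 zero):
  + (3) · M_31   where M_31 = det([-3 -7 -4; 5 5 2; 1 1 -1]) = -28
  − (-2) · M_32   where M_32 = det([-2 -7 -4; 1 5 2; -6 1 -1]) = -33
  + (-6) · M_33   where M_33 = det([-2 -3 -4; 1 5 2; -6 1 -1]) = -77
det = (+1)·(3)·(-28) + (-1)·(-2)·(-33) + (+1)·(-6)·(-77) = 312

|B| = 312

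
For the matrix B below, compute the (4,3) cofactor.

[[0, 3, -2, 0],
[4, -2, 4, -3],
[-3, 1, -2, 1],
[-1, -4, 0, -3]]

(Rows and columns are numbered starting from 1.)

The cofactor is -15.

Delete row 4 and column 3; the remaining 3×3 submatrix is [0 3 0; 4 -2 -3; -3 1 1].
Its determinant is 15.
The cofactor carries sign (−1)^(4+3) = −1, so C_{4,3} = −(15) = -15.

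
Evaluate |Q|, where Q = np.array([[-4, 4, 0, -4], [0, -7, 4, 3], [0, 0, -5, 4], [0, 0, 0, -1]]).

The determinant is 140.

Q is upper triangular, so det(Q) is the product of the diagonal entries:
det = (-4) · (-7) · (-5) · (-1) = 140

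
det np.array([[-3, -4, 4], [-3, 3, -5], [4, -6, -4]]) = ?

Expand along column 1:
  + (-3) · |3 -5; -6 -4| = (-3)·(-12 − 30) = 126
  − (-3) · |-4 4; -6 -4| = −(-3)·(16 − (-24)) = 120
  + 4 · |-4 4; 3 -5| = 4·(20 − 12) = 32
Sum: (126) + (120) + (32) = 278

278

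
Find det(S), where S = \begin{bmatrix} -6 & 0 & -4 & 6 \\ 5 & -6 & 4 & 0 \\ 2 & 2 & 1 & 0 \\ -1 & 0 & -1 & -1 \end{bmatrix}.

|S| = 52

Expand along column 2 (it has 2 zeros):
  + (-6) · M_22   where M_22 = det([-6 -4 6; 2 1 0; -1 -1 -1]) = -8
  − (2) · M_32   where M_32 = det([-6 -4 6; 5 4 0; -1 -1 -1]) = -2
det = (+1)·(-6)·(-8) + (-1)·(2)·(-2) = 52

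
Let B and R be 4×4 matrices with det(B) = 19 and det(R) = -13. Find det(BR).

|BR| = -247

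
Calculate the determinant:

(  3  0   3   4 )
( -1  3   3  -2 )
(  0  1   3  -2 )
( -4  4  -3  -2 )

The determinant is -6.

Expand along row 1 (it has 1 zero):
  + (3) · M_11   where M_11 = det([3 3 -2; 1 3 -2; 4 -3 -2]) = -24
  + (3) · M_13   where M_13 = det([-1 3 -2; 0 1 -2; -4 4 -2]) = 10
  − (4) · M_14   where M_14 = det([-1 3 3; 0 1 3; -4 4 -3]) = -9
det = (+1)·(3)·(-24) + (+1)·(3)·(10) + (-1)·(4)·(-9) = -6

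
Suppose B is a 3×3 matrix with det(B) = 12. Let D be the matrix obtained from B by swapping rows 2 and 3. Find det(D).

Swapping two rows multiplies the determinant by −1.
det(D) = (-1)·(12) = -12

-12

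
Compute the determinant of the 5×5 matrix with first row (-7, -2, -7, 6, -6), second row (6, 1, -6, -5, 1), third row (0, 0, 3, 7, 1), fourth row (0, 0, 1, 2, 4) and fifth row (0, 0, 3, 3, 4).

205

The matrix is block upper-triangular with a 2×2 block and a 3×3 block on the diagonal, so its determinant equals the product of the determinants of the diagonal blocks.
det of the 2×2 block = 5
det of the 3×3 block = 41
det = (5)·(41) = 205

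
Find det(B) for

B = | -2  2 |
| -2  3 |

-2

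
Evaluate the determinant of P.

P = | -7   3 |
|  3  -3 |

det(P) = (-7)·(-3) − 3·3 = 21 − 9 = 12

12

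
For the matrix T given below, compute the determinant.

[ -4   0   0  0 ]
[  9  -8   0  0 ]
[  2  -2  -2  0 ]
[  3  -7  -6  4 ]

T is lower triangular, so det(T) is the product of the diagonal entries:
det = (-4) · (-8) · (-2) · (4) = -256

-256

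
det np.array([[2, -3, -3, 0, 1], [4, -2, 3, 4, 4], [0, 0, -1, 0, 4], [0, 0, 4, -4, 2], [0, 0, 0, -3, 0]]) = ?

The matrix is block upper-triangular with a 2×2 block and a 3×3 block on the diagonal, so its determinant equals the product of the determinants of the diagonal blocks.
det of the 2×2 block = 8
det of the 3×3 block = -54
det = (8)·(-54) = -432

The determinant is -432.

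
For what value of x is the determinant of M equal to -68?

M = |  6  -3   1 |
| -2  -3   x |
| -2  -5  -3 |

x = -4

Expanding along the column containing x, det(M) is linear in x: det(M) = (36)·x + (76).
Set (36)·x + (76) = -68  ⇒  (36)·x = -144  ⇒  x = -4.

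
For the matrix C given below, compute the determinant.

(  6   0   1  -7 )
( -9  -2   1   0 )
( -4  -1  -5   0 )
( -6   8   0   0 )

|C| = -3206

Expand along column 4 (it has 3 zeros):
  − (-7) · M_14   where M_14 = det([-9 -2 1; -4 -1 -5; -6 8 0]) = -458
det = (-1)·(-7)·(-458) = -3206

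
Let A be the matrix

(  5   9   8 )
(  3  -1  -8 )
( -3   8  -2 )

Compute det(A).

768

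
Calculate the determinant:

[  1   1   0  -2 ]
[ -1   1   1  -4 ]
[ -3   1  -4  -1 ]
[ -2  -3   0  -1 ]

Expand along column 3 (it has 2 zeros):
  − (1) · M_23   where M_23 = det([1 1 -2; -3 1 -1; -2 -3 -1]) = -27
  + (-4) · M_33   where M_33 = det([1 1 -2; -1 1 -4; -2 -3 -1]) = -16
det = (-1)·(1)·(-27) + (+1)·(-4)·(-16) = 91

91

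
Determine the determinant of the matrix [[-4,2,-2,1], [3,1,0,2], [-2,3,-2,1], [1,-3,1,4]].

Expand along row 2 (it has 1 zero):
  − (3) · M_21   where M_21 = det([2 -2 1; 3 -2 1; -3 1 4]) = 9
  + (1) · M_22   where M_22 = det([-4 -2 1; -2 -2 1; 1 1 4]) = 18
  + (2) · M_24   where M_24 = det([-4 2 -2; -2 3 -2; 1 -3 1]) = 6
det = (-1)·(3)·(9) + (+1)·(1)·(18) + (+1)·(2)·(6) = 3

3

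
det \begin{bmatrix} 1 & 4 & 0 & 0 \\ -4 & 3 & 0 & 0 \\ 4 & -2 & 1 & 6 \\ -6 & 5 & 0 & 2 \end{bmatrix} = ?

The matrix is block lower-triangular with a 2×2 block and a 2×2 block on the diagonal, so its determinant equals the product of the determinants of the diagonal blocks.
det of the 2×2 block = 19
det of the 2×2 block = 2
det = (19)·(2) = 38

38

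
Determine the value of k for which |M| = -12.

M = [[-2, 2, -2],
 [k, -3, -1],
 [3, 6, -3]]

-7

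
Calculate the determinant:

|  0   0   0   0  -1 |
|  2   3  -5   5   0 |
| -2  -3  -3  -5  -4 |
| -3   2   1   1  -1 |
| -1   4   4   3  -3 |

Expand along row 1 (it has 4 zeros):
  + (-1) · M_15   where M_15 = det([2 3 -5 5; -2 -3 -3 -5; -3 2 1 1; -1 4 4 3]) = -176
det = (+1)·(-1)·(-176) = 176

176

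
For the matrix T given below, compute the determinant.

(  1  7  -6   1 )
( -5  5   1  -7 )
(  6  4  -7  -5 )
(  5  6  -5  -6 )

Expand along row 1:
  + (1) · M_11   where M_11 = det([5 1 -7; 4 -7 -5; 6 -5 -6]) = -75
  − (7) · M_12   where M_12 = det([-5 1 -7; 6 -7 -5; 5 -5 -6]) = -109
  + (-6) · M_13   where M_13 = det([-5 5 -7; 6 4 -5; 5 6 -6]) = -87
  − (1) · M_14   where M_14 = det([-5 5 1; 6 4 -7; 5 6 -5]) = -119
det = (+1)·(1)·(-75) + (-1)·(7)·(-109) + (+1)·(-6)·(-87) + (-1)·(1)·(-119) = 1329

1329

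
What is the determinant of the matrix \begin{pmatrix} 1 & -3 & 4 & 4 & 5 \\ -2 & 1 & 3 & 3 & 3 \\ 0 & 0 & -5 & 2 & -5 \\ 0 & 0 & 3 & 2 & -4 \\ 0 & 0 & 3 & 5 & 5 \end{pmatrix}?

The matrix is block upper-triangular with a 2×2 block and a 3×3 block on the diagonal, so its determinant equals the product of the determinants of the diagonal blocks.
det of the 2×2 block = -5
det of the 3×3 block = -249
det = (-5)·(-249) = 1245

1245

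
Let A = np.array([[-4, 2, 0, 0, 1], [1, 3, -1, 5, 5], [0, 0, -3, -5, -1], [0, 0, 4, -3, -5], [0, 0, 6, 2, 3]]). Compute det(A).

|A| = -2534

A is block upper-triangular with a 2×2 block and a 3×3 block on the diagonal, so its determinant equals the product of the determinants of the diagonal blocks.
det of the 2×2 block = -14
det of the 3×3 block = 181
det = (-14)·(181) = -2534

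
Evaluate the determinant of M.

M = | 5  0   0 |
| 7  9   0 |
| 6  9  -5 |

det(M) = -225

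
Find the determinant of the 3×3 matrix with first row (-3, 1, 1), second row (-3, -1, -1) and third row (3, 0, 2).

Expand along column 2:
  − 1 · |-3 -1; 3 2| = −1·(-6 − (-3)) = 3
  + (-1) · |-3 1; 3 2| = (-1)·(-6 − 3) = 9
Sum: (3) + (9) = 12

12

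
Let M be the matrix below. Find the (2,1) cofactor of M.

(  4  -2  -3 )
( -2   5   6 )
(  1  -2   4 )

The cofactor is 14.

Delete row 2 and column 1; the remaining 2×2 submatrix is [-2 -3; -2 4].
Its determinant is (-2)·4 − (-3)·(-2) = -14.
The cofactor carries sign (−1)^(2+1) = −1, so C_{2,1} = −(-14) = 14.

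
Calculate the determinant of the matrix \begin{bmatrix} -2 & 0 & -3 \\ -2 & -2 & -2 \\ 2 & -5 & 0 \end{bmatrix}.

-22

Expand along row 1:
  + (-2) · |-2 -2; -5 0| = (-2)·(0 − 10) = 20
  + (-3) · |-2 -2; 2 -5| = (-3)·(10 − (-4)) = -42
Sum: (20) + (-42) = -22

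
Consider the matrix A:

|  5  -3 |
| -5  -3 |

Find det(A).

det(A) = 5·(-3) − (-3)·(-5) = -15 − 15 = -30

-30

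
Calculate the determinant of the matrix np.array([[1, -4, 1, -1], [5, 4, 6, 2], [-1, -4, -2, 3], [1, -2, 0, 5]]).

The determinant is 26.

Expand along row 4 (it has 1 zero):
  − (1) · M_41   where M_41 = det([-4 1 -1; 4 6 2; -4 -2 3]) = -124
  + (-2) · M_42   where M_42 = det([1 1 -1; 5 6 2; -1 -2 3]) = 9
  + (5) · M_44   where M_44 = det([1 -4 1; 5 4 6; -1 -4 -2]) = -16
det = (-1)·(1)·(-124) + (+1)·(-2)·(9) + (+1)·(5)·(-16) = 26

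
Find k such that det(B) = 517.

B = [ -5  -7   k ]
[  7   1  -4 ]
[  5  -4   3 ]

-5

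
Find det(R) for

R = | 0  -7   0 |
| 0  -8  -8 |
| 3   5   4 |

Expand along row 1:
  − (-7) · |0 -8; 3 4| = −(-7)·(0 − (-24)) = 168

168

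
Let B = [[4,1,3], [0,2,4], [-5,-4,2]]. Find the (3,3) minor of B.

Delete row 3 and column 3; the remaining 2×2 submatrix is [4 1; 0 2].
Its determinant is 4·2 − 1·0 = 8.

The minor is 8.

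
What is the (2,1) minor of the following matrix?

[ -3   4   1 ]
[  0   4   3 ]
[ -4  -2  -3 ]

Delete row 2 and column 1; the remaining 2×2 submatrix is [4 1; -2 -3].
Its determinant is 4·(-3) − 1·(-2) = -10.

-10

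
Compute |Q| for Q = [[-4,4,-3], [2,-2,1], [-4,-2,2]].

|Q| = 12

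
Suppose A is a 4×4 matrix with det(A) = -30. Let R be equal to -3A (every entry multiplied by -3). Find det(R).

det(R) = -2430

For a 4×4 matrix, det(-3A) = (-3)^4·det(A) = 81·det(A).
det(R) = (81)·(-30) = -2430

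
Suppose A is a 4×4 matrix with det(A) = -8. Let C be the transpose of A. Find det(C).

det(Aᵀ) = det(A).
det(C) = (1)·(-8) = -8

-8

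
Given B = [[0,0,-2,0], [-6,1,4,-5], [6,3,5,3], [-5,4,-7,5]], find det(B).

Expand along row 1 (it has 3 zeros):
  + (-2) · M_13   where M_13 = det([-6 1 -5; 6 3 3; -5 4 5]) = -258
det = (+1)·(-2)·(-258) = 516

516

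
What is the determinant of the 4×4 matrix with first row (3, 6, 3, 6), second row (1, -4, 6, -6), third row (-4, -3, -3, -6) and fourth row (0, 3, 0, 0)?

The determinant is 162.

Expand along row 4 (it has 3 zeros):
  + (3) · M_42   where M_42 = det([3 3 6; 1 6 -6; -4 -3 -6]) = 54
det = (+1)·(3)·(54) = 162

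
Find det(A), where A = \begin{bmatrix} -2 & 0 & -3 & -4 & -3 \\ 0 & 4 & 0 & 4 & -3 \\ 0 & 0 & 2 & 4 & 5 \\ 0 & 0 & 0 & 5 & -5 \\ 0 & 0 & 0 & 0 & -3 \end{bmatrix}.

A is upper triangular, so det(A) is the product of the diagonal entries:
det = (-2) · (4) · (2) · (5) · (-3) = 240

240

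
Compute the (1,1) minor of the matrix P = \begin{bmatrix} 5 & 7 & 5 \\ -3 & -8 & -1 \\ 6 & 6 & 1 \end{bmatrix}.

-2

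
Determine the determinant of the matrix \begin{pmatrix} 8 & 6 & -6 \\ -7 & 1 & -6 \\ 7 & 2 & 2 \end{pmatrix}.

70

Expand along column 1:
  + 8 · |1 -6; 2 2| = 8·(2 − (-12)) = 112
  − (-7) · |6 -6; 2 2| = −(-7)·(12 − (-12)) = 168
  + 7 · |6 -6; 1 -6| = 7·(-36 − (-6)) = -210
Sum: (112) + (168) + (-210) = 70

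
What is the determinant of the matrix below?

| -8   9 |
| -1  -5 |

det = (-8)·(-5) − 9·(-1) = 40 − (-9) = 49

The determinant is 49.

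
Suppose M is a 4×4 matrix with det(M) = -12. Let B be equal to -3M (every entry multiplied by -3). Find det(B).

-972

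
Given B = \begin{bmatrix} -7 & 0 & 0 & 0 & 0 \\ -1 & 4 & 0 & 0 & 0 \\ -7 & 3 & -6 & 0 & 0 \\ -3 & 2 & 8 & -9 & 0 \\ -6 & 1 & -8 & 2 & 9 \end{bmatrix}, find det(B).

-13608

B is lower triangular, so det(B) is the product of the diagonal entries:
det = (-7) · (4) · (-6) · (-9) · (9) = -13608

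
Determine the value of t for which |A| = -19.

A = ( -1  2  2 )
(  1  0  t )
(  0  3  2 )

t = -7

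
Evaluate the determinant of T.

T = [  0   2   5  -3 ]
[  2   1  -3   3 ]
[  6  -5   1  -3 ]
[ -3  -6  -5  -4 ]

582

Expand along row 1 (it has 1 zero):
  − (2) · M_12   where M_12 = det([2 -3 3; 6 1 -3; -3 -5 -4]) = -218
  + (5) · M_13   where M_13 = det([2 1 3; 6 -5 -3; -3 -6 -4]) = -116
  − (-3) · M_14   where M_14 = det([2 1 -3; 6 -5 1; -3 -6 -5]) = 242
det = (-1)·(2)·(-218) + (+1)·(5)·(-116) + (-1)·(-3)·(242) = 582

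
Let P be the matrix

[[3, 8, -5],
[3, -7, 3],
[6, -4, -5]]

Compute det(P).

255

Expand along column 1:
  + 3 · |-7 3; -4 -5| = 3·(35 − (-12)) = 141
  − 3 · |8 -5; -4 -5| = −3·(-40 − 20) = 180
  + 6 · |8 -5; -7 3| = 6·(24 − 35) = -66
Sum: (141) + (180) + (-66) = 255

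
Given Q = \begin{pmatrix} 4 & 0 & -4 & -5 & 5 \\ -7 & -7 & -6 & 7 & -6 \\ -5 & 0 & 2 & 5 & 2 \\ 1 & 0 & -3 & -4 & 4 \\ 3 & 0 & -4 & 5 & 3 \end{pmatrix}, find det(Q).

det(Q) = 2681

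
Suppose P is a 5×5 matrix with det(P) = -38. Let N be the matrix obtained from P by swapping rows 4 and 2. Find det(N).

Swapping two rows multiplies the determinant by −1.
det(N) = (-1)·(-38) = 38

The determinant is 38.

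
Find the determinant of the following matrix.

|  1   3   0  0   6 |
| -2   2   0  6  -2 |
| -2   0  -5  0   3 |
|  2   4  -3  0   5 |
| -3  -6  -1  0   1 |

The determinant is -1824.

Expand along column 4 (it has 4 zeros):
  + (6) · M_24   where M_24 = det([1 3 0 6; -2 0 -5 3; 2 4 -3 5; -3 -6 -1 1]) = -304
det = (+1)·(6)·(-304) = -1824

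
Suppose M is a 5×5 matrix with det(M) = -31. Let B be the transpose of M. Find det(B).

det(Mᵀ) = det(M).
det(B) = (1)·(-31) = -31

The determinant is -31.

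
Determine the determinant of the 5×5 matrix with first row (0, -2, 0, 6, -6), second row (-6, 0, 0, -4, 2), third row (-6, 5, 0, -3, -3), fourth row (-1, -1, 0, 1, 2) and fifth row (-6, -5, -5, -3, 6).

Expand along column 3 (it has 4 zeros):
  + (-5) · M_53   where M_53 = det([0 -2 6 -6; -6 0 -4 2; -6 5 -3 -3; -1 -1 1 2]) = -576
det = (+1)·(-5)·(-576) = 2880

2880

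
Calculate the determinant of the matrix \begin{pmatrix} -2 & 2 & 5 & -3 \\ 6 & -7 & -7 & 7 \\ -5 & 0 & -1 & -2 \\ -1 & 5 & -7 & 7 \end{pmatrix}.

The determinant is -751.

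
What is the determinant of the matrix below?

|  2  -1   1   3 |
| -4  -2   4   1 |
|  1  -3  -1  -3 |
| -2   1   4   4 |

Expand along row 1:
  + (2) · M_11   where M_11 = det([-2 4 1; -3 -1 -3; 1 4 4]) = 9
  − (-1) · M_12   where M_12 = det([-4 4 1; 1 -1 -3; -2 4 4]) = -22
  + (1) · M_13   where M_13 = det([-4 -2 1; 1 -3 -3; -2 1 4]) = 27
  − (3) · M_14   where M_14 = det([-4 -2 4; 1 -3 -1; -2 1 4]) = 28
det = (+1)·(2)·(9) + (-1)·(-1)·(-22) + (+1)·(1)·(27) + (-1)·(3)·(28) = -61

-61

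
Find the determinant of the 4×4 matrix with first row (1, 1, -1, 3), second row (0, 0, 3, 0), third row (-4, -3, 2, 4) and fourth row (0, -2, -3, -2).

-90

Expand along row 2 (it has 3 zeros):
  − (3) · M_23   where M_23 = det([1 1 3; -4 -3 4; 0 -2 -2]) = 30
det = (-1)·(3)·(30) = -90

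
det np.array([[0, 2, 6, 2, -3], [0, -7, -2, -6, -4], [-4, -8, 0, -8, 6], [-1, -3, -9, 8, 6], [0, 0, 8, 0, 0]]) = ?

The determinant is -10400.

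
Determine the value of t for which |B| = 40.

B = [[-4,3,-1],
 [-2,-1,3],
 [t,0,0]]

t = 5

Expanding along the row containing t, det(B) is linear in t: det(B) = (8)·t + (0).
Set (8)·t + (0) = 40  ⇒  (8)·t = 40  ⇒  t = 5.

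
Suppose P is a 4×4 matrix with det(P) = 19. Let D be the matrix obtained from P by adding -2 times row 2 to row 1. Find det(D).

The determinant is 19.

Adding a multiple of one row to another leaves the determinant unchanged.
det(D) = (1)·(19) = 19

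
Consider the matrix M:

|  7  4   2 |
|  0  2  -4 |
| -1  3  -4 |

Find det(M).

The determinant is 48.

Expand along row 2:
  + 2 · |7 2; -1 -4| = 2·(-28 − (-2)) = -52
  − (-4) · |7 4; -1 3| = −(-4)·(21 − (-4)) = 100
Sum: (-52) + (100) = 48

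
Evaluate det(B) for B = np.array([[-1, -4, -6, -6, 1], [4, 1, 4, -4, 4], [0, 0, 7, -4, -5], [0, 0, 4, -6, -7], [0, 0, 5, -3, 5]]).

B is block upper-triangular with a 2×2 block and a 3×3 block on the diagonal, so its determinant equals the product of the determinants of the diagonal blocks.
det of the 2×2 block = 15
det of the 3×3 block = -227
det = (15)·(-227) = -3405

-3405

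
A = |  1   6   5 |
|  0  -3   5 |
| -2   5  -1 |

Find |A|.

Expand along column 1:
  + 1 · |-3 5; 5 -1| = 1·(3 − 25) = -22
  + (-2) · |6 5; -3 5| = (-2)·(30 − (-15)) = -90
Sum: (-22) + (-90) = -112

|A| = -112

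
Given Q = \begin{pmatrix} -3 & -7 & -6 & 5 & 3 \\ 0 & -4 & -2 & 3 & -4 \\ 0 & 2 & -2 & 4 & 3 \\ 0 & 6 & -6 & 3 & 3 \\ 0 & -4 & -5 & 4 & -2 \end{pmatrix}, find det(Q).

Expand along column 1 (it has 4 zeros):
  + (-3) · M_11   where M_11 = det([-4 -2 3 -4; 2 -2 4 3; 6 -6 3 3; -4 -5 4 -2]) = -432
det = (+1)·(-3)·(-432) = 1296

1296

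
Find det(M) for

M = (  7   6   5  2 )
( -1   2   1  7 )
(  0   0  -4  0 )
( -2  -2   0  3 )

Expand along row 3 (it has 3 zeros):
  + (-4) · M_33   where M_33 = det([7 6 2; -1 2 7; -2 -2 3]) = 86
det = (+1)·(-4)·(86) = -344

The determinant is -344.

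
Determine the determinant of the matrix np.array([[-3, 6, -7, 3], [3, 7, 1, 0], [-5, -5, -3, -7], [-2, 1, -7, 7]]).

The determinant is 851.

Expand along row 2 (it has 1 zero):
  − (3) · M_21   where M_21 = det([6 -7 3; -5 -3 -7; 1 -7 7]) = -502
  + (7) · M_22   where M_22 = det([-3 -7 3; -5 -3 -7; -2 -7 7]) = -46
  − (1) · M_23   where M_23 = det([-3 6 3; -5 -5 -7; -2 1 7]) = 333
det = (-1)·(3)·(-502) + (+1)·(7)·(-46) + (-1)·(1)·(333) = 851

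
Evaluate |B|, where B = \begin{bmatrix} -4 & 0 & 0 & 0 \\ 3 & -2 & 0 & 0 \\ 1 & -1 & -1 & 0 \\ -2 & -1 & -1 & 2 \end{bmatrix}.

B is lower triangular, so det(B) is the product of the diagonal entries:
det = (-4) · (-2) · (-1) · (2) = -16

The determinant is -16.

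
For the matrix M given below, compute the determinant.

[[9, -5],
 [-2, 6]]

|M| = 44

det(M) = 9·6 − (-5)·(-2) = 54 − 10 = 44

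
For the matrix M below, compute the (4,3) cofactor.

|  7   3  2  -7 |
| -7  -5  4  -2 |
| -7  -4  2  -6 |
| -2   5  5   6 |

-119

Delete row 4 and column 3; the remaining 3×3 submatrix is [7 3 -7; -7 -5 -2; -7 -4 -6].
Its determinant is 119.
The cofactor carries sign (−1)^(4+3) = −1, so C_{4,3} = −(119) = -119.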